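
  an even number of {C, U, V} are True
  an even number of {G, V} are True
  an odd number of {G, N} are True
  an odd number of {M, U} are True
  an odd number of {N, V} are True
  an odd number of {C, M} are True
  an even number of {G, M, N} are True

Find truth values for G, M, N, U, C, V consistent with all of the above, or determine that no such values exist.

G = False; M = True; N = True; U = False; C = False; V = False

{C, U, V}: 0 true → even ✓
{G, V}: 0 true → even ✓
{G, N}: 1 true → odd ✓
{M, U}: 1 true → odd ✓
{N, V}: 1 true → odd ✓
{C, M}: 1 true → odd ✓
{G, M, N}: 2 true → even ✓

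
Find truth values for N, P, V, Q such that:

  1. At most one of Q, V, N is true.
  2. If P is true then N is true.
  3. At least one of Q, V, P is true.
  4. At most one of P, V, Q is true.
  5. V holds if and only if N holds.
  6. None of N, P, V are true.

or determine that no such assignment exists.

N=F; P=F; V=F; Q=T

  (1) {Q, V, N}: 1 true — at most one ✓
  (2) P=F ⇒ N: vacuous ✓
  (3) {Q, V, P}: 1 true — at least one ✓
  (4) {P, V, Q}: 1 true — at most one ✓
  (5) V=F, N=F — same ✓
  (6) {N, P, V}: 0 true — none ✓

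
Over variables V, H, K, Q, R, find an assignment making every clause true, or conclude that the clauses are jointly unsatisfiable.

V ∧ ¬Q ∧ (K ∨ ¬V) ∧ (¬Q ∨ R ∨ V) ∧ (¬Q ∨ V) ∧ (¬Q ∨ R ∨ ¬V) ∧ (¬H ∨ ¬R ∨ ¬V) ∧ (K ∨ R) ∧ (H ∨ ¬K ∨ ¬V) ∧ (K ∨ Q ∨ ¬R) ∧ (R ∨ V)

Unit clause (V) forces V = True.
Unit clause (¬Q) forces Q = False.
In (K ∨ ¬V) only K is left, so K = True.
In (H ∨ ¬K ∨ ¬V) only H is left, so H = True.
In (¬H ∨ ¬R ∨ ¬V) only ¬R is left, so R = False.
All clauses satisfied.

V = True, H = True, K = True, Q = False, R = False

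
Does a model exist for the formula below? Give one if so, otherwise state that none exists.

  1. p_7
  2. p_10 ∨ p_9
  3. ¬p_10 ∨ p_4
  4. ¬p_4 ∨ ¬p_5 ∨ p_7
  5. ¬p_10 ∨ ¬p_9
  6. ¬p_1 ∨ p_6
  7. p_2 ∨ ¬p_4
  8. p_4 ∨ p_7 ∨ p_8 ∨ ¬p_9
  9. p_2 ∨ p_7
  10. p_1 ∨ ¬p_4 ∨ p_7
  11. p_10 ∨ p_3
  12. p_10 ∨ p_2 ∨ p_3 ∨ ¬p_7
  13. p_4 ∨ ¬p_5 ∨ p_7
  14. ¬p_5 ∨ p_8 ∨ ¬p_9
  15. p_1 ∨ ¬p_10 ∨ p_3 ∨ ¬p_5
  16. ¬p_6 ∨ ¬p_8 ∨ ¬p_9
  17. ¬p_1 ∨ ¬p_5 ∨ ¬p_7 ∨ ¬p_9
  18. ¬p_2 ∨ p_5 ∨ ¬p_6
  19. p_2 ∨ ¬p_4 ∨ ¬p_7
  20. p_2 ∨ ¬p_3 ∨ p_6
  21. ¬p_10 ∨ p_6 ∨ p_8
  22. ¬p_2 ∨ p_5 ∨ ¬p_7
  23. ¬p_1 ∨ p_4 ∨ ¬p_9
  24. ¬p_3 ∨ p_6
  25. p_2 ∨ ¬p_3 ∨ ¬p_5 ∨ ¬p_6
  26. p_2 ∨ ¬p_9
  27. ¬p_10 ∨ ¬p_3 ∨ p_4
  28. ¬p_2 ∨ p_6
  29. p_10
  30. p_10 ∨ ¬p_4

Unit clause (p_7) forces p_7 = True.
Unit clause (p_10) forces p_10 = True.
In (¬p_10 ∨ p_4) only p_4 is left, so p_4 = True.
In (¬p_10 ∨ ¬p_9) only ¬p_9 is left, so p_9 = False.
In (p_2 ∨ ¬p_4) only p_2 is left, so p_2 = True.
In (¬p_2 ∨ p_5 ∨ ¬p_7) only p_5 is left, so p_5 = True.
In (¬p_2 ∨ p_6) only p_6 is left, so p_6 = True.
Set p_1 = False.
  then (p_1 ∨ ¬p_10 ∨ p_3 ∨ ¬p_5) forces p_3 = True.
Set p_8 = True.
All clauses satisfied.

p_1=F; p_2=T; p_3=T; p_4=T; p_5=T; p_6=T; p_7=T; p_8=T; p_9=F; p_10=T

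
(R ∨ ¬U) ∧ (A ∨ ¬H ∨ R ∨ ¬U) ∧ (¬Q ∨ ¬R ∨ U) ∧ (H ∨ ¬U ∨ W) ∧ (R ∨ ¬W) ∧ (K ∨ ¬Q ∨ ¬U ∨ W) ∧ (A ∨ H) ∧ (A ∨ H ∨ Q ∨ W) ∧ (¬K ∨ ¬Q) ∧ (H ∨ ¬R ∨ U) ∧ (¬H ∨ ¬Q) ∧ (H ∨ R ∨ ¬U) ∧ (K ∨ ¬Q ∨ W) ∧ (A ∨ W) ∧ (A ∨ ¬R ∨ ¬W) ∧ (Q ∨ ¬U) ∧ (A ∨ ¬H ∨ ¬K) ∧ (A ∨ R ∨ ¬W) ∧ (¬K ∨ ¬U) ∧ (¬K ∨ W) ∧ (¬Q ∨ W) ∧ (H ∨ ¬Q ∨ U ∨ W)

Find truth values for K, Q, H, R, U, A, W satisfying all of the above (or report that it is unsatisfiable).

K=F, Q=T, H=F, R=T, U=T, A=T, W=T

Set K = False.
Set Q = True.
  then (¬H ∨ ¬Q) forces H = False.
  then (K ∨ ¬Q ∨ W) forces W = True.
  then (R ∨ ¬W) forces R = True.
  then (A ∨ H) forces A = True.
  then (H ∨ ¬R ∨ U) forces U = True.
All clauses satisfied.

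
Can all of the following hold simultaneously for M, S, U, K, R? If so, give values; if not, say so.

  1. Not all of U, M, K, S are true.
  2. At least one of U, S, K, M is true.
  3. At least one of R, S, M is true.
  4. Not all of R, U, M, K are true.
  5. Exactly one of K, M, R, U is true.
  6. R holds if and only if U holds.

M = True; S = True; U = False; K = False; R = False

  (1) {U, M, K, S}: 2/4 true — not all ✓
  (2) {U, S, K, M}: 2 true — at least one ✓
  (3) {R, S, M}: 2 true — at least one ✓
  (4) {R, U, M, K}: 1/4 true — not all ✓
  (5) {K, M, R, U}: 1 true — exactly one ✓
  (6) R=F, U=F — same ✓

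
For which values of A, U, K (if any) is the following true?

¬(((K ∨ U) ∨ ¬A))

A = True, U = False, K = False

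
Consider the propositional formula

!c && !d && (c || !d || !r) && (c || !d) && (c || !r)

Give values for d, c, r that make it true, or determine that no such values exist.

d = False; c = False; r = False

Unit clause (!c) forces c = False.
Unit clause (!d) forces d = False.
In (c || !r) only !r is left, so r = False.
Check each clause:
  (!c): !c holds.
  (!d): !d holds.
  (c || !d || !r): !d holds.
  (c || !d): !d holds.
  (c || !r): !r holds.
All clauses satisfied.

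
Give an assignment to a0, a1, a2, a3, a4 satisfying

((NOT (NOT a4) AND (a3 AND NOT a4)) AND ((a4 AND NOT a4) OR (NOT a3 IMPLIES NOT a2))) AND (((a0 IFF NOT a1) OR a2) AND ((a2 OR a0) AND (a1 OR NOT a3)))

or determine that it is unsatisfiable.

Unsatisfiable

Case a4 = True: the conjunct NOT a4 is False.
Case a4 = False: the conjunct NOT (NOT a4) becomes NOT (NOT False) = False.
Both cases fail — unsatisfiable.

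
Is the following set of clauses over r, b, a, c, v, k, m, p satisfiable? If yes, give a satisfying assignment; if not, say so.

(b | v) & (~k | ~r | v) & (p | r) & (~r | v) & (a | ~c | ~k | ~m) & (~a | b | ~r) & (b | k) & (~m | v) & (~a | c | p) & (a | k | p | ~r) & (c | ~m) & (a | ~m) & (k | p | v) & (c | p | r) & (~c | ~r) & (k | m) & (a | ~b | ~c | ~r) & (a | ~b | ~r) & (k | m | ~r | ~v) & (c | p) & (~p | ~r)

Set r = False.
  then (p | r) forces p = True.
Set b = True.
Set a = True.
Set c = True.
Set v = True.
Set k = False.
  then (k | m) forces m = True.
All clauses satisfied.

r=F; b=T; a=T; c=T; v=T; k=F; m=T; p=T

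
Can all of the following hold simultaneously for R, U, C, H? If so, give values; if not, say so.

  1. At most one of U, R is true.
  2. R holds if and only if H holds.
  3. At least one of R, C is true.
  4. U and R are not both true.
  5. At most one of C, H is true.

R = False, U = False, C = True, H = False

  (1) {U, R}: 0 true — at most one ✓
  (2) R=F, H=F — same ✓
  (3) {R, C}: 1 true — at least one ✓
  (4) U=F, R=F — not both ✓
  (5) {C, H}: 1 true — at most one ✓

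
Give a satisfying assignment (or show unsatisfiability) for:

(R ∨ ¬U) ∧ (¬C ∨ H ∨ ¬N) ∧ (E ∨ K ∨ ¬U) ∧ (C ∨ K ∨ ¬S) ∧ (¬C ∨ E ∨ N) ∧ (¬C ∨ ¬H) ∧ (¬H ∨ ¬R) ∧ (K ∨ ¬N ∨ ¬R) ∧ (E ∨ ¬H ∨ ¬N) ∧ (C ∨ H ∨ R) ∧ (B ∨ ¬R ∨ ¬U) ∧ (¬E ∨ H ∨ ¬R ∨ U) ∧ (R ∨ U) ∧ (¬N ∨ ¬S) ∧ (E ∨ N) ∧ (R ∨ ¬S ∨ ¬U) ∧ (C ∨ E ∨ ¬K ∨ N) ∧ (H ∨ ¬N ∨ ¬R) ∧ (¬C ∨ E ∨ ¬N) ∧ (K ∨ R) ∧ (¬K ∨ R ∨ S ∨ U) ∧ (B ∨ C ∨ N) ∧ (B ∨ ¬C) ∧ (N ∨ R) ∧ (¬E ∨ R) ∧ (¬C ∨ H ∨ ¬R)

U = True, S = False, R = True, E = True, C = False, H = False, K = True, N = False, B = True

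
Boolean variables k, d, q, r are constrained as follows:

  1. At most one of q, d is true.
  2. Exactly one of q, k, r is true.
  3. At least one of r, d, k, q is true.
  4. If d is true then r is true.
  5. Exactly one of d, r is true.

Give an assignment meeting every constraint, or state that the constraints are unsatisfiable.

k=F, d=F, q=F, r=T

  (1) {q, d}: 0 true — at most one ✓
  (2) {q, k, r}: 1 true — exactly one ✓
  (3) {r, d, k, q}: 1 true — at least one ✓
  (4) d=F ⇒ r: vacuous ✓
  (5) {d, r}: 1 true — exactly one ✓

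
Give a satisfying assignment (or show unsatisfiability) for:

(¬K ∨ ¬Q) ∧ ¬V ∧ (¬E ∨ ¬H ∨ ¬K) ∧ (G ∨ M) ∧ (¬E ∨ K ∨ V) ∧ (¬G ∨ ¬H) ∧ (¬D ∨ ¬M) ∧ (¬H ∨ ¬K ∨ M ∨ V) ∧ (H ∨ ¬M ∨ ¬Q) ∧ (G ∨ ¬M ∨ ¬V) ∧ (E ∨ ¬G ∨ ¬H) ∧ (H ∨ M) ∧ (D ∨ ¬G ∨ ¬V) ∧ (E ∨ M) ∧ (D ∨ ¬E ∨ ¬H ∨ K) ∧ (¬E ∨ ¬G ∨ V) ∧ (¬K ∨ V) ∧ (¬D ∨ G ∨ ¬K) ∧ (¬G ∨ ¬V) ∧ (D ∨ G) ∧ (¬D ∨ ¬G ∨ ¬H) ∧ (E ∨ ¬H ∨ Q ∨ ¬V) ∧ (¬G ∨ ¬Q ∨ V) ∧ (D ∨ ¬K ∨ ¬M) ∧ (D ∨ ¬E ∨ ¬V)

E=F, Q=F, D=F, V=F, H=F, M=T, K=F, G=T

Unit clause (¬V) forces V = False.
In (¬K ∨ V) only ¬K is left, so K = False.
In (¬E ∨ K ∨ V) only ¬E is left, so E = False.
In (E ∨ M) only M is left, so M = True.
In (¬D ∨ ¬M) only ¬D is left, so D = False.
In (D ∨ G) only G is left, so G = True.
In (¬G ∨ ¬Q ∨ V) only ¬Q is left, so Q = False.
In (¬G ∨ ¬H) only ¬H is left, so H = False.
All clauses satisfied.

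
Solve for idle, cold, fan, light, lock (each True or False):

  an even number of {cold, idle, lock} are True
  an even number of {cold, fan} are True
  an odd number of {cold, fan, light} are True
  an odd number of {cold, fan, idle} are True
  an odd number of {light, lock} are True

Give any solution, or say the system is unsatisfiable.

idle: True, cold: True, fan: True, light: True, lock: False

{cold, idle, lock}: 2 true → even ✓
{cold, fan}: 2 true → even ✓
{cold, fan, light}: 3 true → odd ✓
{cold, fan, idle}: 3 true → odd ✓
{light, lock}: 1 true → odd ✓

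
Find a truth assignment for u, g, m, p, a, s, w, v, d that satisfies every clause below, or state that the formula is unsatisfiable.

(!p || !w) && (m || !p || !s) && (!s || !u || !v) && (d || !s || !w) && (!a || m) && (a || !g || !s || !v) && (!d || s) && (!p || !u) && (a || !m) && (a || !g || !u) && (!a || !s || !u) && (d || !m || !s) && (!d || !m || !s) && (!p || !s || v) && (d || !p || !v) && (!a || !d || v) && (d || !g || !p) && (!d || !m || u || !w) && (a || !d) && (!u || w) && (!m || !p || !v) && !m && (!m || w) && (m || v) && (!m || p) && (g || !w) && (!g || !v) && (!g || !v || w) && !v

Case v = True:
  Clause (!v) is falsified — contradiction.
Case v = False:
  (!m) forces m = False.
  Clause (m || v) is falsified — contradiction.
Both cases fail, so the formula is unsatisfiable.

UNSATISFIABLE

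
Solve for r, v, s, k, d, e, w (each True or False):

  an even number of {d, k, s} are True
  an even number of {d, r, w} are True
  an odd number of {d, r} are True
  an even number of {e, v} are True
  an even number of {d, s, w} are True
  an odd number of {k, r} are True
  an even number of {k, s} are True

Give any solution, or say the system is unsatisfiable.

Adding constraints 2, 5, 6, 7 mod 2: every variable appears an even number of times on the left, so the left side is 0.
But the right sides sum to 1 (mod 2). 0 ≠ 1 — the system is inconsistent.

UNSATISFIABLE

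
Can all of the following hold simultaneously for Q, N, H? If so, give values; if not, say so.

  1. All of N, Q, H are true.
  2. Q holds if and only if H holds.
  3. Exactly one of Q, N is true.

Case Q = True:
  (1) forces N = True.
  Constraint (3) is violated (Q=T, N=T) — contradiction.
Case Q = False:
  Constraint (1) is violated (Q=F) — contradiction.
Both cases fail — unsatisfiable.

Unsatisfiable — no assignment works.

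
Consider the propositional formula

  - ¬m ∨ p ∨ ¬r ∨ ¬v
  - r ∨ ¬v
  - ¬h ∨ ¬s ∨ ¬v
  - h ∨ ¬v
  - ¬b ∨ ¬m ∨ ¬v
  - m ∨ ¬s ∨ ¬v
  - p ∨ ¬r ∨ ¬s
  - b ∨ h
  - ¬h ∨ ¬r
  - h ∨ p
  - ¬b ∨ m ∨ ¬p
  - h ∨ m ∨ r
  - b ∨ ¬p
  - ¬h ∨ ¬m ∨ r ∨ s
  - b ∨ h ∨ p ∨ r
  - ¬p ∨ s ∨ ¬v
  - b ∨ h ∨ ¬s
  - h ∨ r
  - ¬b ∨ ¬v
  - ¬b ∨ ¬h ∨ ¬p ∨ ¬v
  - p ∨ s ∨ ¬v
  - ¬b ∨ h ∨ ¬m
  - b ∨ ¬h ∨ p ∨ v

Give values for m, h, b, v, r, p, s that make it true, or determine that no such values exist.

Set m = False.
Try h = False:
  (h ∨ ¬v) forces v = False.
  (b ∨ h) forces b = True.
  (h ∨ p) forces p = True.
  clause (¬b ∨ m ∨ ¬p) is falsified — backtrack.
So h = True.
  then (¬h ∨ ¬r) forces r = False.
  then (r ∨ ¬v) forces v = False.
Set b = True.
  then (¬b ∨ m ∨ ¬p) forces p = False.
Set s = True.
All clauses satisfied.

m=F, h=T, b=T, v=F, r=F, p=F, s=T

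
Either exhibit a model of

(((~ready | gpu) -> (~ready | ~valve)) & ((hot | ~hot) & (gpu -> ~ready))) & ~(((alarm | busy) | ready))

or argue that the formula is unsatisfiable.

busy = False, hot = False, valve = False, alarm = False, gpu = False, ready = False

  ((~ready | gpu) -> (~ready | ~valve)) & ((hot | ~hot) & (gpu -> ~ready)) = True
    (~ready | gpu) -> (~ready | ~valve) = True
      ~ready | gpu = True
        ~ready = True
      ~ready | ~valve = True
        ~ready = True
        ~valve = True
    (hot | ~hot) & (gpu -> ~ready) = True
      hot | ~hot = True
        ~hot = True
      gpu -> ~ready = True
        ~ready = True
  ~(((alarm | busy) | ready)) = True
    (alarm | busy) | ready = False
      alarm | busy = False
Both conjuncts True, so the formula holds.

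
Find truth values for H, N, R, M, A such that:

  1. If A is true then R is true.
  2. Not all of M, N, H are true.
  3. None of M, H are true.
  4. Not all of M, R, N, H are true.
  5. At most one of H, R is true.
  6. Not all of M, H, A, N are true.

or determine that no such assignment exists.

H: False, N: False, R: True, M: False, A: False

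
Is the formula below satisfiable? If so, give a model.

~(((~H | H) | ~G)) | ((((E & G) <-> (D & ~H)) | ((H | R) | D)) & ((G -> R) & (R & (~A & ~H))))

A = False, E = True, G = False, R = True, H = False, D = True

  ~(((~H | H) | ~G)) | ((((E & G) <-> (D & ~H)) | ((H | R) | D)) & ((G -> R) & (R & (~A & ~H)))) = True
    ~(((~H | H) | ~G)) = False
      (~H | H) | ~G = True
        ~H | H = True
          ~H = True
        ~G = True
    (((E & G) <-> (D & ~H)) | ((H | R) | D)) & ((G -> R) & (R & (~A & ~H))) = True
      ((E & G) <-> (D & ~H)) | ((H | R) | D) = True
        (E & G) <-> (D & ~H) = False
          E & G = False
          D & ~H = True
            ~H = True
        (H | R) | D = True
          H | R = True
      (G -> R) & (R & (~A & ~H)) = True
        G -> R = True
        R & (~A & ~H) = True
          ~A & ~H = True
            ~A = True
            ~H = True
The formula evaluates to True.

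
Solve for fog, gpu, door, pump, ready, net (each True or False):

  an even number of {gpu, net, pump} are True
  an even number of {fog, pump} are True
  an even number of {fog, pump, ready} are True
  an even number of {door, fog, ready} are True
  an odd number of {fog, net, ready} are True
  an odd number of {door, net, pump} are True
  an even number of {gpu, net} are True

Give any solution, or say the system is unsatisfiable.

fog: False, gpu: True, door: False, pump: False, ready: False, net: True

{gpu, net, pump}: 2 true → even ✓
{fog, pump}: 0 true → even ✓
{fog, pump, ready}: 0 true → even ✓
{door, fog, ready}: 0 true → even ✓
{fog, net, ready}: 1 true → odd ✓
{door, net, pump}: 1 true → odd ✓
{gpu, net}: 2 true → even ✓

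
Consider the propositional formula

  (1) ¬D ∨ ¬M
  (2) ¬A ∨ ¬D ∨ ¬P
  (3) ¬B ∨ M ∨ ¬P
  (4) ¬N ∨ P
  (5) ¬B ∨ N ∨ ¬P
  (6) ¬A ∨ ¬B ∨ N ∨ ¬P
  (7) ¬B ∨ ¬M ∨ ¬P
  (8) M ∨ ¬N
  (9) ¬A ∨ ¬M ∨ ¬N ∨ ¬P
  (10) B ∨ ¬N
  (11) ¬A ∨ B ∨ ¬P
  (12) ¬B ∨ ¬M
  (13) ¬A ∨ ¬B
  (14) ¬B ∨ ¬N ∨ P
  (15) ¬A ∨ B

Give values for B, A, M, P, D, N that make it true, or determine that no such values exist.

Set B = False.
  then (B ∨ ¬N) forces N = False.
  then (¬A ∨ B) forces A = False.
Set M = True.
  then (¬D ∨ ¬M) forces D = False.
Set P = True.
All clauses satisfied.

B=F; A=F; M=T; P=T; D=F; N=F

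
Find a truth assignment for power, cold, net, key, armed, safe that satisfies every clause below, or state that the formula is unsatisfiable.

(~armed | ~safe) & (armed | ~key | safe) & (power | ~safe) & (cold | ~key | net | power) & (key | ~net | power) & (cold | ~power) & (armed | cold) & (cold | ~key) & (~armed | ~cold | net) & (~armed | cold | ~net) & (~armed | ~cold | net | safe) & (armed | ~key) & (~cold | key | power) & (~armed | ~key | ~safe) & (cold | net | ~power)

power = True, cold = True, net = True, key = False, armed = False, safe = False

Set power = True.
  then (cold | ~power) forces cold = True.
Set net = True.
Set key = False.
Set armed = False.
Set safe = False.
All clauses satisfied.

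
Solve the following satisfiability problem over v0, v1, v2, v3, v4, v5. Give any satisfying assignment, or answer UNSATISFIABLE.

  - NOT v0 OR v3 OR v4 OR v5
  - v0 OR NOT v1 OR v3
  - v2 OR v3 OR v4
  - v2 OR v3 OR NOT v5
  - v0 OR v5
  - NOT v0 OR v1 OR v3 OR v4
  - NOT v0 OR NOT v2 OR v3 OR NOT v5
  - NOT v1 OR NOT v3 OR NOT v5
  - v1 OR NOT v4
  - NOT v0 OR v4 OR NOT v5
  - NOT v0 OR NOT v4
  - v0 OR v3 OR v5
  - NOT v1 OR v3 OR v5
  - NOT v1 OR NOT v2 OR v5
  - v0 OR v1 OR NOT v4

Set v0 = True.
  then (NOT v0 OR NOT v4) forces v4 = False.
  then (NOT v0 OR v4 OR NOT v5) forces v5 = False.
  then (NOT v0 OR v3 OR v4 OR v5) forces v3 = True.
Set v1 = False.
Set v2 = False.
All clauses satisfied.

v0 = True; v1 = False; v2 = False; v3 = True; v4 = False; v5 = False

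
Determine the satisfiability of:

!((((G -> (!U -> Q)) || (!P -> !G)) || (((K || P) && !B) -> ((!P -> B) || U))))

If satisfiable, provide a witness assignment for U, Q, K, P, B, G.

U = False, Q = False, K = True, P = False, B = False, G = True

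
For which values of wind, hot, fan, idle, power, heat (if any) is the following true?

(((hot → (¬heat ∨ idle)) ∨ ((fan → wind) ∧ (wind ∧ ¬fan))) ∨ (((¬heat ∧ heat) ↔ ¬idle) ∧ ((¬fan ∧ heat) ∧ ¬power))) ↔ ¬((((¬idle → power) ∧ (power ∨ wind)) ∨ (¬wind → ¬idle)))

wind = False, hot = False, fan = True, idle = True, power = False, heat = True

  (((hot → (¬heat ∨ idle)) ∨ ((fan → wind) ∧ (wind ∧ ¬fan))) ∨ (((¬heat ∧ heat) ↔ ¬idle) ∧ ((¬fan ∧ heat) ∧ ¬power))) ↔ ¬((((¬idle → power) ∧ (power ∨ wind)) ∨ (¬wind → ¬idle))) = True
    ((hot → (¬heat ∨ idle)) ∨ ((fan → wind) ∧ (wind ∧ ¬fan))) ∨ (((¬heat ∧ heat) ↔ ¬idle) ∧ ((¬fan ∧ heat) ∧ ¬power)) = True
      (hot → (¬heat ∨ idle)) ∨ ((fan → wind) ∧ (wind ∧ ¬fan)) = True
        hot → (¬heat ∨ idle) = True
          ¬heat ∨ idle = True
            ¬heat = False
        (fan → wind) ∧ (wind ∧ ¬fan) = False
          fan → wind = False
          wind ∧ ¬fan = False
            ¬fan = False
      ((¬heat ∧ heat) ↔ ¬idle) ∧ ((¬fan ∧ heat) ∧ ¬power) = False
        (¬heat ∧ heat) ↔ ¬idle = True
          ¬heat ∧ heat = False
            ¬heat = False
          ¬idle = False
        (¬fan ∧ heat) ∧ ¬power = False
          ¬fan ∧ heat = False
            ¬fan = False
          ¬power = True
    ¬((((¬idle → power) ∧ (power ∨ wind)) ∨ (¬wind → ¬idle))) = True
      ((¬idle → power) ∧ (power ∨ wind)) ∨ (¬wind → ¬idle) = False
        (¬idle → power) ∧ (power ∨ wind) = False
          ¬idle → power = True
            ¬idle = False
          power ∨ wind = False
        ¬wind → ¬idle = False
          ¬wind = True
          ¬idle = False
The formula evaluates to True.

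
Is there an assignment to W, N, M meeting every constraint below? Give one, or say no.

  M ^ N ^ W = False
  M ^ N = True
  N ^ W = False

W = True, N = True, M = False

M ^ N ^ W = F ^ T ^ T = False ✓
M ^ N = F ^ T = True ✓
N ^ W = T ^ T = False ✓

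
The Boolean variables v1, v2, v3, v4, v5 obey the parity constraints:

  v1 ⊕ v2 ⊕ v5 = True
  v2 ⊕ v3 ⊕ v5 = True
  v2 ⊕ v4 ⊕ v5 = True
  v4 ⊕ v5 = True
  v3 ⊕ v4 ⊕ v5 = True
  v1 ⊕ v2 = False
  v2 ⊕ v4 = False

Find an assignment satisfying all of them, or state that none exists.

v1 = False; v2 = False; v3 = False; v4 = False; v5 = True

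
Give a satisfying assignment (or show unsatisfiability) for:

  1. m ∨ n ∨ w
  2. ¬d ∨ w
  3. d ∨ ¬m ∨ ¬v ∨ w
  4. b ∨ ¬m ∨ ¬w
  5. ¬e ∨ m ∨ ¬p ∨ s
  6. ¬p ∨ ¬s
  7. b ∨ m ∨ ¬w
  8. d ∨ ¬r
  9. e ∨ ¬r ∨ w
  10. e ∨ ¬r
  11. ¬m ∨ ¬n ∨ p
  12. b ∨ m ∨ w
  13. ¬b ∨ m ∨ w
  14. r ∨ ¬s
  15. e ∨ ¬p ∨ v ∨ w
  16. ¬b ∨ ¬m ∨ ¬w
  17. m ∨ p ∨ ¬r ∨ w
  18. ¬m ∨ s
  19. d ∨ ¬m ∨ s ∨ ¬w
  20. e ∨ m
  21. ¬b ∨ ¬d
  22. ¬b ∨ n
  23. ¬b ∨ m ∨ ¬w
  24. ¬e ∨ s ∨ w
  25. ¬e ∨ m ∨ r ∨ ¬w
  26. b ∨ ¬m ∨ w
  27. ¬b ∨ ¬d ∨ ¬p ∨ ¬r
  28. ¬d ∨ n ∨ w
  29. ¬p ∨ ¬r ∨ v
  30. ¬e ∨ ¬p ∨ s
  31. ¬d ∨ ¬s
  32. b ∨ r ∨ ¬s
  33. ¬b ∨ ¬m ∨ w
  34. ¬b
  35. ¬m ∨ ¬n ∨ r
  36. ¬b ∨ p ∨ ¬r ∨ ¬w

Unsatisfiable

Case b = True:
  Clause (¬b) is falsified — contradiction.
Case b = False:
  If m = True:
    (b ∨ ¬m ∨ ¬w) forces w = False.
    clause (b ∨ ¬m ∨ w) is falsified.
  If m = False:
    (b ∨ m ∨ ¬w) forces w = False.
    clause (b ∨ m ∨ w) is falsified.
  Every sub-case reaches a contradiction.
Both cases fail, so the formula is unsatisfiable.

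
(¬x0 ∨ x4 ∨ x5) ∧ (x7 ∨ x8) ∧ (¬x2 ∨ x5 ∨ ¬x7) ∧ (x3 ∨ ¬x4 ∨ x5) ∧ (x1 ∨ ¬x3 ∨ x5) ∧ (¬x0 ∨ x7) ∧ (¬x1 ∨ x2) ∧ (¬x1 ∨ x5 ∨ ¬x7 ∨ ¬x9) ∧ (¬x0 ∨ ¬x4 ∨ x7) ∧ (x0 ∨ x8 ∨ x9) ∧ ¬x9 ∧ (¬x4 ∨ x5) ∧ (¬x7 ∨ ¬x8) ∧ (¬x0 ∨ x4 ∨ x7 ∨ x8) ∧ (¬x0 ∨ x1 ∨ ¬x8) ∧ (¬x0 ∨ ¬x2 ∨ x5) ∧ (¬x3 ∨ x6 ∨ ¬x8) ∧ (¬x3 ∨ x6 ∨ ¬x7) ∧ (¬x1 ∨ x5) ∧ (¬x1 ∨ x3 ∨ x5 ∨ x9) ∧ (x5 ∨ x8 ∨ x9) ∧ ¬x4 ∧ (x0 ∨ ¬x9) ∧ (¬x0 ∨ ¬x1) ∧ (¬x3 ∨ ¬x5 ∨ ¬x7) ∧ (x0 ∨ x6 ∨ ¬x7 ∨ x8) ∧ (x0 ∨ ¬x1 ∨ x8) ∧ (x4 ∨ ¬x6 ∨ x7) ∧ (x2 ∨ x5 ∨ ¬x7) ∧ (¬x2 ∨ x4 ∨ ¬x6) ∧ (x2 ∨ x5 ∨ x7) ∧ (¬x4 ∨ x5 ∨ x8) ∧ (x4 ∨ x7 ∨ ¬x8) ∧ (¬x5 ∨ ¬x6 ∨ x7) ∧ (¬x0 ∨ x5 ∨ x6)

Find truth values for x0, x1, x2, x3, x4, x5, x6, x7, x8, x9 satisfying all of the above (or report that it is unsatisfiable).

Unit clause (¬x9) forces x9 = False.
Unit clause (¬x4) forces x4 = False.
Try x0 = False:
  (x0 ∨ x8 ∨ x9) forces x8 = True.
  (¬x7 ∨ ¬x8) forces x7 = False.
  clause (x4 ∨ x7 ∨ ¬x8) is falsified — backtrack.
So x0 = True.
  then (¬x0 ∨ x4 ∨ x5) forces x5 = True.
  then (¬x0 ∨ x7) forces x7 = True.
  then (¬x7 ∨ ¬x8) forces x8 = False.
  then (¬x0 ∨ ¬x1) forces x1 = False.
  then (¬x3 ∨ ¬x5 ∨ ¬x7) forces x3 = False.
Set x2 = False.
Set x6 = True.
All clauses satisfied.

x0 = True; x1 = False; x2 = False; x3 = False; x4 = False; x5 = True; x6 = True; x7 = True; x8 = False; x9 = False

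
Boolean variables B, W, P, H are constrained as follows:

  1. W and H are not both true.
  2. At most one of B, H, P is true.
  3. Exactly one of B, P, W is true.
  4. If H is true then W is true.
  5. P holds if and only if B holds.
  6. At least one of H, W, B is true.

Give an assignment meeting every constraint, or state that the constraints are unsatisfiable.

B = False; W = True; P = False; H = False

  (1) W=T, H=F — not both ✓
  (2) {B, H, P}: 0 true — at most one ✓
  (3) {B, P, W}: 1 true — exactly one ✓
  (4) H=F ⇒ W: vacuous ✓
  (5) P=F, B=F — same ✓
  (6) {H, W, B}: 1 true — at least one ✓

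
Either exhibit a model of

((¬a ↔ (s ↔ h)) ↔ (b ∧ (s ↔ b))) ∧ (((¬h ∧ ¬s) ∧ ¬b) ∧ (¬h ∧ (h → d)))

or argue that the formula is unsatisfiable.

d=F; s=F; h=F; a=T; b=F

  (¬a ↔ (s ↔ h)) ↔ (b ∧ (s ↔ b)) = True
    ¬a ↔ (s ↔ h) = False
      ¬a = False
      s ↔ h = True
    b ∧ (s ↔ b) = False
      s ↔ b = True
  ((¬h ∧ ¬s) ∧ ¬b) ∧ (¬h ∧ (h → d)) = True
    (¬h ∧ ¬s) ∧ ¬b = True
      ¬h ∧ ¬s = True
        ¬h = True
        ¬s = True
      ¬b = True
    ¬h ∧ (h → d) = True
      ¬h = True
      h → d = True
Both conjuncts True, so the formula holds.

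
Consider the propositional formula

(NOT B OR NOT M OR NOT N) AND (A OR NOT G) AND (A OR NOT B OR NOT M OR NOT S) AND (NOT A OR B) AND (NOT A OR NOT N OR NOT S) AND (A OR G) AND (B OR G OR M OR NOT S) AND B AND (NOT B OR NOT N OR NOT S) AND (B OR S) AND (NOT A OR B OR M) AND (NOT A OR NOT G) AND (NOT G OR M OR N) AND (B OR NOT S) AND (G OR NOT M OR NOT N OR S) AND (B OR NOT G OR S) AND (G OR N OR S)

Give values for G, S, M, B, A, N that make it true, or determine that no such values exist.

G = False, S = True, M = True, B = True, A = True, N = False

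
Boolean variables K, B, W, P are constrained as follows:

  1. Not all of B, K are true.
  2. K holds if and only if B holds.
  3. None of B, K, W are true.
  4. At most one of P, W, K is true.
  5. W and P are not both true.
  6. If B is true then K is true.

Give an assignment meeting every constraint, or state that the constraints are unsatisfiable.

K=F, B=F, W=F, P=F

  (1) {B, K}: 0/2 true — not all ✓
  (2) K=F, B=F — same ✓
  (3) {B, K, W}: 0 true — none ✓
  (4) {P, W, K}: 0 true — at most one ✓
  (5) W=F, P=F — not both ✓
  (6) B=F ⇒ K: vacuous ✓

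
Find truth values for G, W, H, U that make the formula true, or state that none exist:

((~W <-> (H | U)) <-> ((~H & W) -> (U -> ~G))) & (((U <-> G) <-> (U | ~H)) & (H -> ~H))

G = False; W = True; H = False; U = False

  (~W <-> (H | U)) <-> ((~H & W) -> (U -> ~G)) = True
    ~W <-> (H | U) = True
      ~W = False
      H | U = False
    (~H & W) -> (U -> ~G) = True
      ~H & W = True
        ~H = True
      U -> ~G = True
        ~G = True
  ((U <-> G) <-> (U | ~H)) & (H -> ~H) = True
    (U <-> G) <-> (U | ~H) = True
      U <-> G = True
      U | ~H = True
        ~H = True
    H -> ~H = True
      ~H = True
Both conjuncts True, so the formula holds.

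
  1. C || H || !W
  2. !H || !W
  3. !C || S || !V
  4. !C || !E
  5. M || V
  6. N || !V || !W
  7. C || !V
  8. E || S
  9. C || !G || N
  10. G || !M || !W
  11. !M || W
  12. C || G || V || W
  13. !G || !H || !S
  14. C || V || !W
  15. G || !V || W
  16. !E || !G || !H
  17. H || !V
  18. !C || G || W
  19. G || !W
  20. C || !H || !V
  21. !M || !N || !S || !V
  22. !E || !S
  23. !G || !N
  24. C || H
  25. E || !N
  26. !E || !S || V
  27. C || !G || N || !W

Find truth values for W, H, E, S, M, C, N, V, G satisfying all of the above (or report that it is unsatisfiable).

W = True, H = False, E = False, S = True, M = True, C = True, N = False, V = False, G = True

Set W = True.
  then (!H || !W) forces H = False.
  then (H || !V) forces V = False.
  then (G || !W) forces G = True.
  then (!G || !N) forces N = False.
  then (C || H) forces C = True.
  then (!C || !E) forces E = False.
  then (M || V) forces M = True.
  then (E || S) forces S = True.
All clauses satisfied.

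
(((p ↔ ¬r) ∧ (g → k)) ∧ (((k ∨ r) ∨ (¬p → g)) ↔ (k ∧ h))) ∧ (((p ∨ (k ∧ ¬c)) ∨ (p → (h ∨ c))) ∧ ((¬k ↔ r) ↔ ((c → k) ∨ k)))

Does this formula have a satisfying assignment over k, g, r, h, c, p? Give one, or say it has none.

k=T, g=F, r=F, h=T, c=F, p=T

  ((p ↔ ¬r) ∧ (g → k)) ∧ (((k ∨ r) ∨ (¬p → g)) ↔ (k ∧ h)) = True
    (p ↔ ¬r) ∧ (g → k) = True
      p ↔ ¬r = True
        ¬r = True
      g → k = True
    ((k ∨ r) ∨ (¬p → g)) ↔ (k ∧ h) = True
      (k ∨ r) ∨ (¬p → g) = True
        k ∨ r = True
        ¬p → g = True
          ¬p = False
      k ∧ h = True
  ((p ∨ (k ∧ ¬c)) ∨ (p → (h ∨ c))) ∧ ((¬k ↔ r) ↔ ((c → k) ∨ k)) = True
    (p ∨ (k ∧ ¬c)) ∨ (p → (h ∨ c)) = True
      p ∨ (k ∧ ¬c) = True
        k ∧ ¬c = True
          ¬c = True
      p → (h ∨ c) = True
        h ∨ c = True
    (¬k ↔ r) ↔ ((c → k) ∨ k) = True
      ¬k ↔ r = True
        ¬k = False
      (c → k) ∨ k = True
        c → k = True
Both conjuncts True, so the formula holds.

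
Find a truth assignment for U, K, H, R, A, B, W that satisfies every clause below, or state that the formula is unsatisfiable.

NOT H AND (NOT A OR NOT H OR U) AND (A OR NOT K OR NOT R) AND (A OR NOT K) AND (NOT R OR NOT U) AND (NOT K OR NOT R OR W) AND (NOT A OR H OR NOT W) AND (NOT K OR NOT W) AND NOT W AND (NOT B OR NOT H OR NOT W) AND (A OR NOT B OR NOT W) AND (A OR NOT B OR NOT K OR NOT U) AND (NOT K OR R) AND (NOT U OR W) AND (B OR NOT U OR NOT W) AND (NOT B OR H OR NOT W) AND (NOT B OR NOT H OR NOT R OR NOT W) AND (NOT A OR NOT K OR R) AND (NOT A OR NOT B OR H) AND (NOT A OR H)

U = False, K = False, H = False, R = False, A = False, B = False, W = False

Unit clause (NOT H) forces H = False.
Unit clause (NOT W) forces W = False.
In (NOT U OR W) only NOT U is left, so U = False.
In (NOT A OR H) only NOT A is left, so A = False.
In (A OR NOT K) only NOT K is left, so K = False.
Set R = False.
Set B = False.
All clauses satisfied.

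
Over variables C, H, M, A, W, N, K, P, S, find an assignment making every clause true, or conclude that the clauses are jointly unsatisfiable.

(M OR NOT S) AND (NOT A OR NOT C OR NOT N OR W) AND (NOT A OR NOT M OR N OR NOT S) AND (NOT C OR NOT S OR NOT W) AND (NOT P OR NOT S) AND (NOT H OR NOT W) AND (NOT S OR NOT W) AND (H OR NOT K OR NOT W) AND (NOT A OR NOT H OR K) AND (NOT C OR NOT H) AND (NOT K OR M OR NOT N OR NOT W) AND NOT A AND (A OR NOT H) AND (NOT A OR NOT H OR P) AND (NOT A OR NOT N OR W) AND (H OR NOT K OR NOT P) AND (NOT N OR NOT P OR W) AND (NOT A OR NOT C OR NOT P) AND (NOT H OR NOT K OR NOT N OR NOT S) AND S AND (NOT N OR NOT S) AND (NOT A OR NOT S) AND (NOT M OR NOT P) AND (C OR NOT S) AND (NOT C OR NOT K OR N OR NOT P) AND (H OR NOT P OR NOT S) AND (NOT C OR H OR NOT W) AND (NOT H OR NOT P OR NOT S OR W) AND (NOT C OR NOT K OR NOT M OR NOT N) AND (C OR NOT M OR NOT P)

Unit clause (NOT A) forces A = False.
In (A OR NOT H) only NOT H is left, so H = False.
Unit clause (S) forces S = True.
In (NOT N OR NOT S) only NOT N is left, so N = False.
In (C OR NOT S) only C is left, so C = True.
In (H OR NOT P OR NOT S) only NOT P is left, so P = False.
In (NOT C OR H OR NOT W) only NOT W is left, so W = False.
In (M OR NOT S) only M is left, so M = True.
Set K = False.
All clauses satisfied.

C = True, H = False, M = True, A = False, W = False, N = False, K = False, P = False, S = True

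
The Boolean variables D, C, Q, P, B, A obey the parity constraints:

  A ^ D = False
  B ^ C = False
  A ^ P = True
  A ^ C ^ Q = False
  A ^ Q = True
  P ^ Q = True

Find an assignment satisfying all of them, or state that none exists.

Adding constraints 3, 5, 6 mod 2: every variable appears an even number of times on the left, so the left side is 0.
But the right sides sum to 1 (mod 2). 0 ≠ 1 — the system is inconsistent.

Unsatisfiable — no assignment works.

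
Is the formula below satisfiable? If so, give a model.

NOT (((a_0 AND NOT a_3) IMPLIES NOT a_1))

a_0 = True; a_1 = True; a_3 = False

  NOT (((a_0 AND NOT a_3) IMPLIES NOT a_1)) = True
    (a_0 AND NOT a_3) IMPLIES NOT a_1 = False
      a_0 AND NOT a_3 = True
        NOT a_3 = True
      NOT a_1 = False
The formula evaluates to True.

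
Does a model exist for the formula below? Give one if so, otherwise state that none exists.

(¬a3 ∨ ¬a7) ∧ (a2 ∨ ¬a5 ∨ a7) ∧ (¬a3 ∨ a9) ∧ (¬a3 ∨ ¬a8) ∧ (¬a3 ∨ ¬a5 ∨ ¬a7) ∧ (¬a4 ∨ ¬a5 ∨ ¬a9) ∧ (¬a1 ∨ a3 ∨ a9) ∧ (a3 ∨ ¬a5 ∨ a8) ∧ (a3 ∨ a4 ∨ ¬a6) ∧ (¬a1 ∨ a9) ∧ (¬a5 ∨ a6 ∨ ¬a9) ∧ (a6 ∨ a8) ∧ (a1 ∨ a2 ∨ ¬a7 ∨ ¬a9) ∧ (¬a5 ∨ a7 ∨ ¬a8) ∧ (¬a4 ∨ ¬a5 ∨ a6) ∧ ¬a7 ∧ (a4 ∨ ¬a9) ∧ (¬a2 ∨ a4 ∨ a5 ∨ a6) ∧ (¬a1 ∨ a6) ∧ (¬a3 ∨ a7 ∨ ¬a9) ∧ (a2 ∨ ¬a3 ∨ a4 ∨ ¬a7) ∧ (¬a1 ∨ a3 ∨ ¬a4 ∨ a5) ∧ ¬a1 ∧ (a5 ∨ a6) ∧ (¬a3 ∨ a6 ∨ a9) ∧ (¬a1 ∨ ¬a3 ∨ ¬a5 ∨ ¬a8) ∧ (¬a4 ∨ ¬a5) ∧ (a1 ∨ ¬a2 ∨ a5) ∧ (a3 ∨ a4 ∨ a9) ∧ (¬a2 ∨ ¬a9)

a1=F, a2=F, a3=F, a4=T, a5=F, a6=T, a7=F, a8=F, a9=F

Unit clause (¬a7) forces a7 = False.
Unit clause (¬a1) forces a1 = False.
Set a2 = False.
  then (a2 ∨ ¬a5 ∨ a7) forces a5 = False.
  then (a5 ∨ a6) forces a6 = True.
Set a3 = False.
  then (a3 ∨ a4 ∨ ¬a6) forces a4 = True.
Set a8 = False.
Set a9 = False.
All clauses satisfied.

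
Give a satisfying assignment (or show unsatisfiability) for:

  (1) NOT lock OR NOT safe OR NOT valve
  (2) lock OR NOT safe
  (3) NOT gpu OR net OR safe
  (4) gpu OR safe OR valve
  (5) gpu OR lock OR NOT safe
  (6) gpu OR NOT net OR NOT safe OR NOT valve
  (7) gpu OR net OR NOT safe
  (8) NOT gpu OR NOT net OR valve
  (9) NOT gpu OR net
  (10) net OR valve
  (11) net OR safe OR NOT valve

lock = False, net = True, gpu = False, safe = False, valve = True

Set lock = False.
  then (lock OR NOT safe) forces safe = False.
Try net = False:
  (NOT gpu OR net OR safe) forces gpu = False.
  (gpu OR safe OR valve) forces valve = True.
  clause (net OR safe OR NOT valve) is falsified — backtrack.
So net = True.
Set gpu = False.
  then (gpu OR safe OR valve) forces valve = True.
All clauses satisfied.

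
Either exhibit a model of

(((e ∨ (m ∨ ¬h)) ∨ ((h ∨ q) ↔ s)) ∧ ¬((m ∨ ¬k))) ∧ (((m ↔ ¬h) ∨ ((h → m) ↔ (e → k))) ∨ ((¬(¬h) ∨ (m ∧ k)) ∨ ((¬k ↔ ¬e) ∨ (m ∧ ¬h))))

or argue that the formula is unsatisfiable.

k: True; e: True; h: False; m: False; q: True; s: False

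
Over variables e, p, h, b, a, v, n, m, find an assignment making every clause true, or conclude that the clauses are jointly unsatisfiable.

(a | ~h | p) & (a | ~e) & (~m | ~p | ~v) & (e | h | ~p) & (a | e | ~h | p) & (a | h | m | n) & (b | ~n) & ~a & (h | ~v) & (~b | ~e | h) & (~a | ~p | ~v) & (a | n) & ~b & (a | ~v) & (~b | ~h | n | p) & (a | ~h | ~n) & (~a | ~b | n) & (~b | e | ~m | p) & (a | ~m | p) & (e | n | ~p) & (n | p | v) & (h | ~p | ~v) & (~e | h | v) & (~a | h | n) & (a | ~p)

Unsatisfiable — no assignment works.

Case b = True:
  Clause (~b) is falsified — contradiction.
Case b = False:
  (b | ~n) forces n = False.
  (~a) forces a = False.
  Clause (a | n) is falsified — contradiction.
Both cases fail, so the formula is unsatisfiable.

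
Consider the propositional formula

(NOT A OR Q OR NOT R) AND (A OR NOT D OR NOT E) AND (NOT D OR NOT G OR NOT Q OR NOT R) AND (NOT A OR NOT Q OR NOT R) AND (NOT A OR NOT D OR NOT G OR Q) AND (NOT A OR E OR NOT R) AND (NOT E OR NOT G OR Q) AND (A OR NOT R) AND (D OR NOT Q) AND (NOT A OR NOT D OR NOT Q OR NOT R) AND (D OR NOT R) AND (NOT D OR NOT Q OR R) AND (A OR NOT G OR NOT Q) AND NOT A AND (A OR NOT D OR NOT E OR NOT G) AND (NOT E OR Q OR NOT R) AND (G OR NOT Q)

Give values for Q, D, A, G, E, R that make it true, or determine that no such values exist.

Q: False, D: False, A: False, G: False, E: False, R: False

Unit clause (NOT A) forces A = False.
In (A OR NOT R) only NOT R is left, so R = False.
Try Q = True:
  (D OR NOT Q) forces D = True.
  clause (NOT D OR NOT Q OR R) is falsified — backtrack.
So Q = False.
Set D = False.
Set G = False.
Set E = False.
All clauses satisfied.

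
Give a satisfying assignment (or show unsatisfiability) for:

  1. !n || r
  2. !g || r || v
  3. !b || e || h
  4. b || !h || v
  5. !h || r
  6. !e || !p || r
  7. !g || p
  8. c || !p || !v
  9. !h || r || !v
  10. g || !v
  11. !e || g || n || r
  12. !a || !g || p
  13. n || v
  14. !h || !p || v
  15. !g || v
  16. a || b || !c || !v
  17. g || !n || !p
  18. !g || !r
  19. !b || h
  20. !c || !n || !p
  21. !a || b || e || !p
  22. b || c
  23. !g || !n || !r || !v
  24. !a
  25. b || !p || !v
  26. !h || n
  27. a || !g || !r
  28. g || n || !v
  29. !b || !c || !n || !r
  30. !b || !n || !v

Unit clause (!a) forces a = False.
Set n = True.
  then (!n || r) forces r = True.
  then (!g || !r) forces g = False.
  then (g || !v) forces v = False.
  then (g || !n || !p) forces p = False.
Set b = True.
  then (!b || h) forces h = True.
  then (!b || !c || !n || !r) forces c = False.
Set e = True.
All clauses satisfied.

n = True; r = True; g = False; b = True; a = False; c = False; v = False; h = True; p = False; e = True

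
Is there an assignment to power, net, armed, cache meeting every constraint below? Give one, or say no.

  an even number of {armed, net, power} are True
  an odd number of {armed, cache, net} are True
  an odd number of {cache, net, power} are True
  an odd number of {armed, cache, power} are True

power: False; net: False; armed: False; cache: True

{armed, net, power}: 0 true → even ✓
{armed, cache, net}: 1 true → odd ✓
{cache, net, power}: 1 true → odd ✓
{armed, cache, power}: 1 true → odd ✓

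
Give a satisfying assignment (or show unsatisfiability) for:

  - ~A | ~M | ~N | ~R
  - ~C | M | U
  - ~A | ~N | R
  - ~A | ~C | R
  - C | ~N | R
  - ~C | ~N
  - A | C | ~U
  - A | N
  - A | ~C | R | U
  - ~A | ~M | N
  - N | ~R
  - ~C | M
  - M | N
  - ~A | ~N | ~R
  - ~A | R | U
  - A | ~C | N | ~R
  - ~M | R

M: True; N: True; R: True; U: False; C: False; A: False

Set M = True.
  then (~M | R) forces R = True.
  then (N | ~R) forces N = True.
  then (~A | ~N | ~R) forces A = False.
  then (~C | ~N) forces C = False.
  then (A | C | ~U) forces U = False.
All clauses satisfied.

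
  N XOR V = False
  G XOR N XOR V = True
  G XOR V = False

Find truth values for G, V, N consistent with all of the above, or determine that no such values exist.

G=T, V=T, N=T

N XOR V = T XOR T = False ✓
G XOR N XOR V = T XOR T XOR T = True ✓
G XOR V = T XOR T = False ✓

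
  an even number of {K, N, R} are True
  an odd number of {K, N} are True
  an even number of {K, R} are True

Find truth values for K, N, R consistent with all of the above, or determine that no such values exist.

K = True; N = False; R = True

{K, N, R}: 2 true → even ✓
{K, N}: 1 true → odd ✓
{K, R}: 2 true → even ✓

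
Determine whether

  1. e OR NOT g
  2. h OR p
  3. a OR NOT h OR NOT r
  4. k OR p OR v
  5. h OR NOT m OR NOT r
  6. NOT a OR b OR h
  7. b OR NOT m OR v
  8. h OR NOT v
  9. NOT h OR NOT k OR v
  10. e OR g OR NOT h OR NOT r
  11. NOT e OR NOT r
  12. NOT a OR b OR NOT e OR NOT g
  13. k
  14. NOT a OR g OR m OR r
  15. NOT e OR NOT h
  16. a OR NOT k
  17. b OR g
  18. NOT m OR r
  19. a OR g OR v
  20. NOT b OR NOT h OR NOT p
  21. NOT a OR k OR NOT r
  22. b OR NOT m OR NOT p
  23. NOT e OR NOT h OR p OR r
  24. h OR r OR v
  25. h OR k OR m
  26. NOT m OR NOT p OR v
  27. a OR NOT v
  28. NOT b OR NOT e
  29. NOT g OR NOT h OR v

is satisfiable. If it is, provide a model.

Unit clause (k) forces k = True.
In (a OR NOT k) only a is left, so a = True.
Set p = True.
Set h = False.
  then (NOT a OR b OR h) forces b = True.
  then (h OR NOT v) forces v = False.
  then (h OR r OR v) forces r = True.
  then (NOT m OR NOT p OR v) forces m = False.
  then (NOT b OR NOT e) forces e = False.
  then (e OR NOT g) forces g = False.
All clauses satisfied.

p = True, k = True, a = True, h = False, b = True, e = False, r = True, m = False, g = False, v = False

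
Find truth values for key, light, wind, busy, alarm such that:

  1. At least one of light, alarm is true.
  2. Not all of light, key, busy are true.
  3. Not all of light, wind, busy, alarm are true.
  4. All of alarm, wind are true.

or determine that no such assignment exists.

key = True, light = False, wind = True, busy = False, alarm = True

  (1) {light, alarm}: 1 true — at least one ✓
  (2) {light, key, busy}: 1/3 true — not all ✓
  (3) {light, wind, busy, alarm}: 2/4 true — not all ✓
  (4) {alarm, wind}: all 2 true ✓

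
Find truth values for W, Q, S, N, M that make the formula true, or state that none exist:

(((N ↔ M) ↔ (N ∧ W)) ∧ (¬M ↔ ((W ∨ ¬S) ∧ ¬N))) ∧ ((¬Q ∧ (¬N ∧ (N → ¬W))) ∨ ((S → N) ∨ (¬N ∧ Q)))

W=T, Q=T, S=T, N=T, M=T

  ((N ↔ M) ↔ (N ∧ W)) ∧ (¬M ↔ ((W ∨ ¬S) ∧ ¬N)) = True
    (N ↔ M) ↔ (N ∧ W) = True
      N ↔ M = True
      N ∧ W = True
    ¬M ↔ ((W ∨ ¬S) ∧ ¬N) = True
      ¬M = False
      (W ∨ ¬S) ∧ ¬N = False
        W ∨ ¬S = True
          ¬S = False
        ¬N = False
  (¬Q ∧ (¬N ∧ (N → ¬W))) ∨ ((S → N) ∨ (¬N ∧ Q)) = True
    ¬Q ∧ (¬N ∧ (N → ¬W)) = False
      ¬Q = False
      ¬N ∧ (N → ¬W) = False
        ¬N = False
        N → ¬W = False
          ¬W = False
    (S → N) ∨ (¬N ∧ Q) = True
      S → N = True
      ¬N ∧ Q = False
        ¬N = False
Both conjuncts True, so the formula holds.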